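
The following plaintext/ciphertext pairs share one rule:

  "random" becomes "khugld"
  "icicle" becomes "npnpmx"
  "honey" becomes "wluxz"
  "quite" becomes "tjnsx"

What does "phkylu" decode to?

Treating letters as 0–25, the rule is x ↦ 17x + 7 (mod 26).
Reversing it on phkylu: p(15)→23·(15−7)≡2=c; h(7)→23·(7−7)≡0=a; k(10)→23·(10−7)≡17=r; y(24)→23·(24−7)≡1=b; l(11)→23·(11−7)≡14=o; u(20)→23·(20−7)≡13=n (all mod 26).

carbon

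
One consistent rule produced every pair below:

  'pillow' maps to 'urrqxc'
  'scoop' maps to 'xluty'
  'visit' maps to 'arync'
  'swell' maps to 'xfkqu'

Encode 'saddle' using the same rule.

A repeating key of period 3 is used — shifts +5, +9, +6 over and over.
Applying it to saddle: s+5=x, a+9=j, d+6=j, d+5=i, l+9=u, e+6=k.

xjjiuk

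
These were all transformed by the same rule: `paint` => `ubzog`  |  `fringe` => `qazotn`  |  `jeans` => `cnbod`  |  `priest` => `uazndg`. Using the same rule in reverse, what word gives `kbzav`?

dairy

p(15)→u(20) and a(0)→b(1) fit y≡3x+1 (mod 26); the inverse of 3 mod 26 is 9. Treating letters as 0–25, the rule is x ↦ 3x + 1 (mod 26).
Undoing it on kbzav: k(10)→9·(10−1)≡3=d; b(1)→9·(1−1)≡0=a; z(25)→9·(25−1)≡8=i; a(0)→9·(0−1)≡17=r; v(21)→9·(21−1)≡24=y (all mod 26).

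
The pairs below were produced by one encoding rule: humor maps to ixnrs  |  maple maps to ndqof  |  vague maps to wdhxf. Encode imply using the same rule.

It's a Vigenère-style cipher with numeric key [1,3]: position i shifts by key[i mod 2].
On imply: i+1=j, m+3=p, p+1=q, l+3=o, y+1=z.

jpqoz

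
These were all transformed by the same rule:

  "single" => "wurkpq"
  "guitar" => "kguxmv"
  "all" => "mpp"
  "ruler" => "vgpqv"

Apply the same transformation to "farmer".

jmvqqv

The shift depends on letter class: consonant s→w is +4, but vowel i→u is +12. Two shifts are in play — +12 for a/e/i/o/u, +4 for every other letter.
For farmer: f(cons)+4=j, a(vowel)+12=m, r(cons)+4=v, m(cons)+4=q, e(vowel)+12=q, r(cons)+4=v.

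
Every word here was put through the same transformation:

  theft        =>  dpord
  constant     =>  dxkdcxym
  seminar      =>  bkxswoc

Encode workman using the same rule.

The output letters match the input read backwards, each shifted +10: theft reversed is tfeht. Two steps: reverse the string, then apply a Caesar shift of +10.
On workman: reverse → namkrow; then shift: n+10=x, a+10=k, m+10=w, k+10=u, r+10=b, o+10=y, w+10=g.

xkwubyg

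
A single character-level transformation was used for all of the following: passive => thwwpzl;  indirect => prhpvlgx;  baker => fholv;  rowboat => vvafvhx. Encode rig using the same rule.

vpk

The rule splits by letter class: vowels +7, consonants +4.
On rig: r(cons)+4=v, i(vowel)+7=p, g(cons)+4=k.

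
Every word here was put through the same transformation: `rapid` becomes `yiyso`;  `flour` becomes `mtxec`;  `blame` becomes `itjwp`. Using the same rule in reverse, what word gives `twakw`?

In rapid: r→y is +7, a→i is +8, p→y is +9, i→s is +10 — the shift increases by 1 each position. Each letter shifts forward by (position + 7), i.e. 7, 8, 9, … — the shift grows by one for each successive letter.
Decoding twakw: t−7=m, w−8=o, a−9=r, k−10=a, w−11=l.

moral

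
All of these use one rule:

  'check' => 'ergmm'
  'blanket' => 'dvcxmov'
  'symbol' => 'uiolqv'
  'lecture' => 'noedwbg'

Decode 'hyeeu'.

focus

Shifts by position in check: pos 0: c→e (+2), pos 1: h→r (+10), pos 2: e→g (+2), pos 3: c→m (+10) — repeating every 2. The shifts repeat in a cycle of length 2: positions 0,1,… shift by +2, +10, then the pattern repeats.
Decoding hyeeu: h−2=f, y−10=o, e−2=c, e−10=u, u−2=s.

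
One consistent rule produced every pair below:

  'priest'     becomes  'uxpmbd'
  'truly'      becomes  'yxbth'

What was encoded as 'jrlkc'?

elect

In priest: p→u is +5, r→x is +6, i→p is +7, e→m is +8 — the shift increases by 1 each position. Each letter shifts forward by (position + 5), i.e. 5, 6, 7, … — the shift grows by one for each successive letter.
Decoding jrlkc: j−5=e, r−6=l, l−7=e, k−8=c, c−9=t.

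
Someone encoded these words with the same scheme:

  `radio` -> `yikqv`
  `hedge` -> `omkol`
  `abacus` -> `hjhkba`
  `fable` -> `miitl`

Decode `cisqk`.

It's a Vigenère-style cipher with numeric key [7,8]: position i shifts by key[i mod 2].
Decoding cisqk: c−7=v, i−8=a, s−7=l, q−8=i, k−7=d.

valid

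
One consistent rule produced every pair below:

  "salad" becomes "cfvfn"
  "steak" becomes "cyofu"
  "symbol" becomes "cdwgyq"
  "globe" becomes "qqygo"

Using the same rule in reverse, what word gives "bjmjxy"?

It's a Vigenère-style cipher with numeric key [10,5]: position i shifts by key[i mod 2].
Reversing it on bjmjxy: b−10=r, j−5=e, m−10=c, j−5=e, x−10=n, y−5=t.

recent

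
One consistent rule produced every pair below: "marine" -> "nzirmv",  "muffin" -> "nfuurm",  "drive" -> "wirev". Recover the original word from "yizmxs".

Each pair mirrors across the alphabet (m↔n, a↔z, r↔i): positions sum to 25. Letters are reflected about the middle of the alphabet (position → 25−position): Atbash.
Decoding yizmxs: y↔b, i↔r, z↔a, m↔n, x↔c, s↔h.

branch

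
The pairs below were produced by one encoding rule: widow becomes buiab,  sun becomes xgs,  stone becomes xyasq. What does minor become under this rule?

The shift depends on letter class: consonant w→b is +5, but vowel i→u is +12. Two shifts are in play — +12 for a/e/i/o/u, +5 for every other letter.
On minor: m(cons)+5=r, i(vowel)+12=u, n(cons)+5=s, o(vowel)+12=a, r(cons)+5=w.

rusaw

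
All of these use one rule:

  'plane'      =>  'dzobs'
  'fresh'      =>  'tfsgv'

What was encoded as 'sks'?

Compare letters: p→d is +14, l→z is +14, a→o is +14 — a constant shift. It's a constant shift of +14 (ROT14).
Decoding sks: s−14=e, k−14=w, s−14=e.

ewe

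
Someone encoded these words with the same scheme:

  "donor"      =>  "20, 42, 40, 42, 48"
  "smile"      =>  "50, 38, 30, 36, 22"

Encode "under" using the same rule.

54, 40, 20, 22, 48

The formula is n = 2×(alphabet index, a=1) + 12.
Applying it to under: u=21→54, n=14→40, d=4→20, e=5→22, r=18→48.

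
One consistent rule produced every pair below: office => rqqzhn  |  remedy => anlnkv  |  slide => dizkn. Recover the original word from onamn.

nerve

o(14)→r(17) and f(5)→q(16) fit y≡3x+1 (mod 26); the inverse of 3 mod 26 is 9. This is an affine cipher: with a=0,…,z=25, each position x becomes (3x+1) mod 26.
Undoing it on onamn: o(14)→9·(14−1)≡13=n; n(13)→9·(13−1)≡4=e; a(0)→9·(0−1)≡17=r; m(12)→9·(12−1)≡21=v; n(13)→9·(13−1)≡4=e (all mod 26).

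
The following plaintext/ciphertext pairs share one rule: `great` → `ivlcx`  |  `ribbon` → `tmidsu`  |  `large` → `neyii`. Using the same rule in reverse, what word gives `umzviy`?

Shifts by position in great: pos 0: g→i (+2), pos 1: r→v (+4), pos 2: e→l (+7), pos 3: a→c (+2), pos 4: t→x (+4) — repeating every 3. A repeating key of period 3 is used — shifts +2, +4, +7 over and over.
Reversing it on umzviy: u−2=s, m−4=i, z−7=s, v−2=t, i−4=e, y−7=r.

sister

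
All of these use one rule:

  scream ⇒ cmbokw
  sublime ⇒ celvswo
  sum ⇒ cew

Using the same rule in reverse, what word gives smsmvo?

icicle

Each letter is shifted forward by 10 in the alphabet (a Caesar shift of +10).
Decoding smsmvo: s−10=i, m−10=c, s−10=i, m−10=c, v−10=l, o−10=e.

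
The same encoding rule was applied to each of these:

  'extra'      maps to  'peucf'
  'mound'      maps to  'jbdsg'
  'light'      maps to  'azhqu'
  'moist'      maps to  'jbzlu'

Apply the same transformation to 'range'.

e(4)→p(15) and x(23)→e(4) fit y≡9x+5 (mod 26); the inverse of 9 mod 26 is 3. Treating letters as 0–25, the rule is x ↦ 9x + 5 (mod 26).
For range: r(17)→9·17+5≡2=c; a(0)→9·0+5≡5=f; n(13)→9·13+5≡18=s; g(6)→9·6+5≡7=h; e(4)→9·4+5≡15=p (all mod 26).

cfshp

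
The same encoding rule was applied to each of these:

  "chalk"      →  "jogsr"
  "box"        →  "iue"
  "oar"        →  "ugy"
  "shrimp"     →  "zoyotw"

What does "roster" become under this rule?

The shift depends on letter class: consonant c→j is +7, but vowel a→g is +6. Two shifts are in play — +6 for a/e/i/o/u, +7 for every other letter.
On roster: r(cons)+7=y, o(vowel)+6=u, s(cons)+7=z, t(cons)+7=a, e(vowel)+6=k, r(cons)+7=y.

yuzaky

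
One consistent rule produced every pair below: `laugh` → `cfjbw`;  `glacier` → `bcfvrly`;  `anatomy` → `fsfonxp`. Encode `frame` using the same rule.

gyfxl

l(11)→c(2) and a(0)→f(5) fit y≡21x+5 (mod 26); the inverse of 21 mod 26 is 5. Each letter's alphabet position (a=0..z=25) is mapped through 21·x+5 mod 26 — an affine cipher.
Applying it to frame: f(5)→21·5+5≡6=g; r(17)→21·17+5≡24=y; a(0)→21·0+5≡5=f; m(12)→21·12+5≡23=x; e(4)→21·4+5≡11=l (all mod 26).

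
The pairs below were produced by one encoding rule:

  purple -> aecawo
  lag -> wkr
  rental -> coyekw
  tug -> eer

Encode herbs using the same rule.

socmd

The shift depends on letter class: consonant p→a is +11, but vowel u→e is +10. Two shifts are in play — +10 for a/e/i/o/u, +11 for every other letter.
Applying it to herbs: h(cons)+11=s, e(vowel)+10=o, r(cons)+11=c, b(cons)+11=m, s(cons)+11=d.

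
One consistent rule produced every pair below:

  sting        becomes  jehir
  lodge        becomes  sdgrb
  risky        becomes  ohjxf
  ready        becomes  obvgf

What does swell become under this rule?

jpbss

s(18)→j(9) and t(19)→e(4) fit y≡21x+21 (mod 26); the inverse of 21 mod 26 is 5. Treating letters as 0–25, the rule is x ↦ 21x + 21 (mod 26).
For swell: s(18)→21·18+21≡9=j; w(22)→21·22+21≡15=p; e(4)→21·4+21≡1=b; l(11)→21·11+21≡18=s; l(11)→21·11+21≡18=s (all mod 26).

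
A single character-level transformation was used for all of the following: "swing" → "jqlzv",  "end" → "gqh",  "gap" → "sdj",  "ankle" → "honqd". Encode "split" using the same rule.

The output letters match the input read backwards, each shifted +3: swing reversed is gniws. Read the word backwards and shift each letter +3.
On split: reverse → tilps; then shift: t+3=w, i+3=l, l+3=o, p+3=s, s+3=v.

wlosv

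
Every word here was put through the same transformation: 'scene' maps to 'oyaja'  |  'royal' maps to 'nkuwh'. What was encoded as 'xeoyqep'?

biscuit

It's a constant shift of +22 (ROT22).
Undoing it on xeoyqep: x−22=b, e−22=i, o−22=s, y−22=c, q−22=u, e−22=i, p−22=t.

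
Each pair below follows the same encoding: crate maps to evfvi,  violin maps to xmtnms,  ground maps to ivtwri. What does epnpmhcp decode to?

clinical

Shifts by position in crate: pos 0: c→e (+2), pos 1: r→v (+4), pos 2: a→f (+5), pos 3: t→v (+2), pos 4: e→i (+4) — repeating every 3. The shifts repeat in a cycle of length 3: positions 0,1,… shift by +2, +4, +5, then the pattern repeats.
Decoding epnpmhcp: e−2=c, p−4=l, n−5=i, p−2=n, m−4=i, h−5=c, c−2=a, p−4=l.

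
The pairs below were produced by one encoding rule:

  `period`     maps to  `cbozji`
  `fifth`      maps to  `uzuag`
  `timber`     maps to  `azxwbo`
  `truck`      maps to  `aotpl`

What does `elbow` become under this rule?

bewjf

p(15)→c(2) and e(4)→b(1) fit y≡19x+3 (mod 26); the inverse of 19 mod 26 is 11. This is an affine cipher: with a=0,…,z=25, each position x becomes (19x+3) mod 26.
On elbow: e(4)→19·4+3≡1=b; l(11)→19·11+3≡4=e; b(1)→19·1+3≡22=w; o(14)→19·14+3≡9=j; w(22)→19·22+3≡5=f (all mod 26).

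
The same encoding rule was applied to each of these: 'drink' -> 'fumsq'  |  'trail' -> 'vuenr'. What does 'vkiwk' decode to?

there

In drink: d→f is +2, r→u is +3, i→m is +4, n→s is +5 — the shift increases by 1 each position. Letter i (0-indexed) is shifted by i+2, so successive shifts are 2, 3, 4, ….
Reversing it on vkiwk: v−2=t, k−3=h, i−4=e, w−5=r, k−6=e.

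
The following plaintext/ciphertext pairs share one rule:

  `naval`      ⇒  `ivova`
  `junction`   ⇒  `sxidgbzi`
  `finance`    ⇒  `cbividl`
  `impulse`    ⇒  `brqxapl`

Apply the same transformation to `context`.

dziglwg

n(13)→i(8) and a(0)→v(21) fit y≡17x+21 (mod 26); the inverse of 17 mod 26 is 23. This is an affine cipher: with a=0,…,z=25, each position x becomes (17x+21) mod 26.
For context: c(2)→17·2+21≡3=d; o(14)→17·14+21≡25=z; n(13)→17·13+21≡8=i; t(19)→17·19+21≡6=g; e(4)→17·4+21≡11=l; x(23)→17·23+21≡22=w; t(19)→17·19+21≡6=g (all mod 26).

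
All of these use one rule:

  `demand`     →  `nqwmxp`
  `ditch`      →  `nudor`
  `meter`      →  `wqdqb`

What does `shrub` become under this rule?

Shifts by position in demand: pos 0: d→n (+10), pos 1: e→q (+12), pos 2: m→w (+10), pos 3: a→m (+12) — repeating every 2. A repeating key of period 2 is used — shifts +10, +12 over and over.
For shrub: s+10=c, h+12=t, r+10=b, u+12=g, b+10=l.

ctbgl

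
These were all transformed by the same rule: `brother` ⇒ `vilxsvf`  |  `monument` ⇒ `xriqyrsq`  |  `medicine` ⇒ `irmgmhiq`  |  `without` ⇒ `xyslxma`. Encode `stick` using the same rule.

The output letters match the input read backwards, each shifted +4: brother reversed is rehtorb. Two steps: reverse the string, then apply a Caesar shift of +4.
Applying it to stick: reverse → kcits; then shift: k+4=o, c+4=g, i+4=m, t+4=x, s+4=w.

ogmxw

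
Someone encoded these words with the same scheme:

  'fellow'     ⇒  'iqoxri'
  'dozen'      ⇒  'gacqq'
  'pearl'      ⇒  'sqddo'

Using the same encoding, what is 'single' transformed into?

vuqsoq

Shifts by position in fellow: pos 0: f→i (+3), pos 1: e→q (+12), pos 2: l→o (+3), pos 3: l→x (+12) — repeating every 2. It's a Vigenère-style cipher with numeric key [3,12]: position i shifts by key[i mod 2].
For single: s+3=v, i+12=u, n+3=q, g+12=s, l+3=o, e+12=q.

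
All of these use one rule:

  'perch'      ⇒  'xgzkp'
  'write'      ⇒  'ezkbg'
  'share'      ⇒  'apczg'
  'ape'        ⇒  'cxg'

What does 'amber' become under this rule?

cujgz

The rule splits by letter class: vowels +2, consonants +8.
For amber: a(vowel)+2=c, m(cons)+8=u, b(cons)+8=j, e(vowel)+2=g, r(cons)+8=z.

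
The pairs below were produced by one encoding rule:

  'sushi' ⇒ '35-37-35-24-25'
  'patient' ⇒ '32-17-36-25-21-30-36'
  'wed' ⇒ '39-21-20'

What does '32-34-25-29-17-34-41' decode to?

primary

Letters become their 1-based position plus 16 (so a→17, b→18, …).
Decoding 32-34-25-29-17-34-41: 32→(32−16)÷1=16=p, 34→(34−16)÷1=18=r, 25→(25−16)÷1=9=i, 29→(29−16)÷1=13=m, 17→(17−16)÷1=1=a, 34→(34−16)÷1=18=r, 41→(41−16)÷1=25=y.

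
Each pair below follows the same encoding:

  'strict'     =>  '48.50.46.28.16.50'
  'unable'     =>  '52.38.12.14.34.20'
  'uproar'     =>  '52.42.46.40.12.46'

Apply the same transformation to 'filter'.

The formula is n = 2×(alphabet index, a=1) + 10.
For filter: f=6→22, i=9→28, l=12→34, t=20→50, e=5→20, r=18→46.

22.28.34.50.20.46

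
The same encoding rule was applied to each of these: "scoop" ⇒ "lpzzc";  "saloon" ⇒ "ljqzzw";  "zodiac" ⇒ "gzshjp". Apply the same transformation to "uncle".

rwpqv

This is an affine cipher: with a=0,…,z=25, each position x becomes (3x+9) mod 26.
For uncle: u(20)→3·20+9≡17=r; n(13)→3·13+9≡22=w; c(2)→3·2+9≡15=p; l(11)→3·11+9≡16=q; e(4)→3·4+9≡21=v (all mod 26).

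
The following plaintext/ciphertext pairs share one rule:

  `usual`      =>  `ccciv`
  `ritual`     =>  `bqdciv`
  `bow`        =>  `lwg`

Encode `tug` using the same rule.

The shift depends on letter class: consonant s→c is +10, but vowel u→c is +8. Two shifts are in play — +8 for a/e/i/o/u, +10 for every other letter.
On tug: t(cons)+10=d, u(vowel)+8=c, g(cons)+10=q.

dcq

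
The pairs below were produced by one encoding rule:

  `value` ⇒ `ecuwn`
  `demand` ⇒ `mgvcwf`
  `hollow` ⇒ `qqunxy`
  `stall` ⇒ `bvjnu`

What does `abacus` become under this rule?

Shifts by position in value: pos 0: v→e (+9), pos 1: a→c (+2), pos 2: l→u (+9), pos 3: u→w (+2) — repeating every 2. A repeating key of period 2 is used — shifts +9, +2 over and over.
On abacus: a+9=j, b+2=d, a+9=j, c+2=e, u+9=d, s+2=u.

jdjedu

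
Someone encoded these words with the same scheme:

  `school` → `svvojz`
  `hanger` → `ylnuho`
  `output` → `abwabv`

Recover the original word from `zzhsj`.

The output letters match the input read backwards, each shifted +7: school reversed is loohcs. Two steps: reverse the string, then apply a Caesar shift of +7.
Reversing it on zzhsj: shift back: z−7=s, z−7=s, h−7=a, s−7=l, j−7=c → ssalc; then reverse → class.

class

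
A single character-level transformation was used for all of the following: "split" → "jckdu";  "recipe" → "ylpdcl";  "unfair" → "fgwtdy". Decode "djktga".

island

s(18)→j(9) and p(15)→c(2) fit y≡11x+19 (mod 26); the inverse of 11 mod 26 is 19. Treating letters as 0–25, the rule is x ↦ 11x + 19 (mod 26).
Reversing it on djktga: d(3)→19·(3−19)≡8=i; j(9)→19·(9−19)≡18=s; k(10)→19·(10−19)≡11=l; t(19)→19·(19−19)≡0=a; g(6)→19·(6−19)≡13=n; a(0)→19·(0−19)≡3=d (all mod 26).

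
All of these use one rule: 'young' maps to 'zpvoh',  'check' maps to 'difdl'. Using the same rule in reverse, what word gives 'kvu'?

Compare letters: y→z is +1, o→p is +1, u→v is +1 — a constant shift. This is a Caesar cipher with shift 1.
Undoing it on kvu: k−1=j, v−1=u, u−1=t.

jut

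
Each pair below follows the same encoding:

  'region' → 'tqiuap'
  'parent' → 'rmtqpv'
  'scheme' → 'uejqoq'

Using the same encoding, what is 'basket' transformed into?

Two shifts are in play — +12 for a/e/i/o/u, +2 for every other letter.
Applying it to basket: b(cons)+2=d, a(vowel)+12=m, s(cons)+2=u, k(cons)+2=m, e(vowel)+12=q, t(cons)+2=v.

dmumqv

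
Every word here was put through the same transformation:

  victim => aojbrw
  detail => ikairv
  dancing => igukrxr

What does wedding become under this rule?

bkklrxr

In victim: v→a is +5, i→o is +6, c→j is +7, t→b is +8 — the shift increases by 1 each position. Letter i (0-indexed) is shifted by i+5, so successive shifts are 5, 6, 7, ….
For wedding: w+5=b, e+6=k, d+7=k, d+8=l, i+9=r, n+10=x, g+11=r.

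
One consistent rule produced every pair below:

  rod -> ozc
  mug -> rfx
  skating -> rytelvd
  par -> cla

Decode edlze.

toast

Two steps: reverse the string, then apply a Caesar shift of +11.
Reversing it on edlze: shift back: e−11=t, d−11=s, l−11=a, z−11=o, e−11=t → tsaot; then reverse → toast.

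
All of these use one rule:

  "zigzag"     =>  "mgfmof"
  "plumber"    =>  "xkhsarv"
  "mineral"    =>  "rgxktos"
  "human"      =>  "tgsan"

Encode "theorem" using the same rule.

Read the word backwards and shift each letter +6.
For theorem: reverse → meroeht; then shift: m+6=s, e+6=k, r+6=x, o+6=u, e+6=k, h+6=n, t+6=z.

skxuknz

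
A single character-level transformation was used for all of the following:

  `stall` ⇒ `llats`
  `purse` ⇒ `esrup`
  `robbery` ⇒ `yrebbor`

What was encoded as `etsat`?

It's just the letters in reverse order.
Decoding etsat: then reverse → taste.

taste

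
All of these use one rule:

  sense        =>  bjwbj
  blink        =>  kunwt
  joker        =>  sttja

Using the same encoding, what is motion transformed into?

vtcntw

The shift depends on letter class: consonant s→b is +9, but vowel e→j is +5. The rule splits by letter class: vowels +5, consonants +9.
Applying it to motion: m(cons)+9=v, o(vowel)+5=t, t(cons)+9=c, i(vowel)+5=n, o(vowel)+5=t, n(cons)+9=w.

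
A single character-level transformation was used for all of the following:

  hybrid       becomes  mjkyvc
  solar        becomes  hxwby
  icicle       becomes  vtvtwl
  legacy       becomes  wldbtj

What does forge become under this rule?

Each letter's alphabet position (a=0..z=25) is mapped through 9·x+1 mod 26 — an affine cipher.
Applying it to forge: f(5)→9·5+1≡20=u; o(14)→9·14+1≡23=x; r(17)→9·17+1≡24=y; g(6)→9·6+1≡3=d; e(4)→9·4+1≡11=l (all mod 26).

uxydl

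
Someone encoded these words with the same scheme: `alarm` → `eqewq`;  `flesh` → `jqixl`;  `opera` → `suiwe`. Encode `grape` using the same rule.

kweui

Shifts by position in alarm: pos 0: a→e (+4), pos 1: l→q (+5), pos 2: a→e (+4), pos 3: r→w (+5) — repeating every 2. A repeating key of period 2 is used — shifts +4, +5 over and over.
On grape: g+4=k, r+5=w, a+4=e, p+5=u, e+4=i.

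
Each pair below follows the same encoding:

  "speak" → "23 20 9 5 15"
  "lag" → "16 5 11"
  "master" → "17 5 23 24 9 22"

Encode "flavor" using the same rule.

s is letter #19 and maps to 23: an offset of 4. Letters become their 1-based position plus 4 (so a→5, b→6, …).
For flavor: f=6→10, l=12→16, a=1→5, v=22→26, o=15→19, r=18→22.

10 16 5 26 19 22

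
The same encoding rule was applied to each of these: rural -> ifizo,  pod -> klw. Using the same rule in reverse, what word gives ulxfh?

Each pair mirrors across the alphabet (r↔i, u↔f, r↔i): positions sum to 25. Each letter is replaced by its mirror in the alphabet: a↔z, b↔y, c↔x, and so on (the Atbash cipher).
Reversing it on ulxfh: u↔f, l↔o, x↔c, f↔u, h↔s.

focus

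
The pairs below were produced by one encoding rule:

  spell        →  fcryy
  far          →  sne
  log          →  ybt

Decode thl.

This is a Caesar cipher with shift 13.
Decoding thl: t−13=g, h−13=u, l−13=y.

guy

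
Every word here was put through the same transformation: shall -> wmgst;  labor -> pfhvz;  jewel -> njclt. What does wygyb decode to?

In shall: s→w is +4, h→m is +5, a→g is +6, l→s is +7 — the shift increases by 1 each position. Letter i (0-indexed) is shifted by i+4, so successive shifts are 4, 5, 6, ….
Decoding wygyb: w−4=s, y−5=t, g−6=a, y−7=r, b−8=t.

start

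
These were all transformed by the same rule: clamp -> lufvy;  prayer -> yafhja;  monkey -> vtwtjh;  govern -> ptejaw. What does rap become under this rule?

The shift depends on letter class: consonant c→l is +9, but vowel a→f is +5. Vowels shift forward by 5 and consonants shift forward by 9.
Applying it to rap: r(cons)+9=a, a(vowel)+5=f, p(cons)+9=y.

afy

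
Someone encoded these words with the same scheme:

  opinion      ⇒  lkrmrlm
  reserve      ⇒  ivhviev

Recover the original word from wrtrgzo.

Each pair mirrors across the alphabet (o↔l, p↔k, i↔r): positions sum to 25. Letters are reflected about the middle of the alphabet (position → 25−position): Atbash.
Reversing it on wrtrgzo: w↔d, r↔i, t↔g, r↔i, g↔t, z↔a, o↔l.

digital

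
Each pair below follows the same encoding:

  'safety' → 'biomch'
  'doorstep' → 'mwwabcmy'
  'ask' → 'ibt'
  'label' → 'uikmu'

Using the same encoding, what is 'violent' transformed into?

eqwumwc

Two shifts are in play — +8 for a/e/i/o/u, +9 for every other letter.
For violent: v(cons)+9=e, i(vowel)+8=q, o(vowel)+8=w, l(cons)+9=u, e(vowel)+8=m, n(cons)+9=w, t(cons)+9=c.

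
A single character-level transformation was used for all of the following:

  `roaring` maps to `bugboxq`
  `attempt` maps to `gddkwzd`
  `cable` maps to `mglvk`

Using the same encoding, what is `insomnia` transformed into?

The shift depends on letter class: consonant r→b is +10, but vowel o→u is +6. The rule splits by letter class: vowels +6, consonants +10.
On insomnia: i(vowel)+6=o, n(cons)+10=x, s(cons)+10=c, o(vowel)+6=u, m(cons)+10=w, n(cons)+10=x, i(vowel)+6=o, a(vowel)+6=g.

oxcuwxog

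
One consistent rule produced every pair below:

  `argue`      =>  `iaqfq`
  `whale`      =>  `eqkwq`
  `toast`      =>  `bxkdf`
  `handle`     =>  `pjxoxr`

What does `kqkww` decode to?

In argue: a→i is +8, r→a is +9, g→q is +10, u→f is +11 — the shift increases by 1 each position. Each letter shifts forward by (position + 8), i.e. 8, 9, 10, … — the shift grows by one for each successive letter.
Undoing it on kqkww: k−8=c, q−9=h, k−10=a, w−11=l, w−12=k.

chalk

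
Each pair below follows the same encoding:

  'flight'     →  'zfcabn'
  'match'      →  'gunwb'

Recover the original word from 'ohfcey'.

unlike

Compare letters: f→z is +20, l→f is +20, i→c is +20 — a constant shift. This is a Caesar cipher with shift 20.
Reversing it on ohfcey: o−20=u, h−20=n, f−20=l, c−20=i, e−20=k, y−20=e.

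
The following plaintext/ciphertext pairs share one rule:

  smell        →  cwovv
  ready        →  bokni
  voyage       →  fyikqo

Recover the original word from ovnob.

Compare letters: s→c is +10, m→w is +10, e→o is +10 — a constant shift. Each letter is shifted forward by 10 in the alphabet (a Caesar shift of +10).
Decoding ovnob: o−10=e, v−10=l, n−10=d, o−10=e, b−10=r.

elder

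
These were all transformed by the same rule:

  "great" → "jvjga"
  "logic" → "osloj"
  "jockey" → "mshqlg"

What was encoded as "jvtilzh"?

grocery

In great: g→j is +3, r→v is +4, e→j is +5, a→g is +6 — the shift increases by 1 each position. The shift increases by 1 at each position, starting from +3: 3, 4, 5, ….
Undoing it on jvtilzh: j−3=g, v−4=r, t−5=o, i−6=c, l−7=e, z−8=r, h−9=y.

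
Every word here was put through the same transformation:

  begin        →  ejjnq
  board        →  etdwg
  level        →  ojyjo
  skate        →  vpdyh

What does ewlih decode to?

bride

Shifts by position in begin: pos 0: b→e (+3), pos 1: e→j (+5), pos 2: g→j (+3), pos 3: i→n (+5) — repeating every 2. The shifts repeat in a cycle of length 2: positions 0,1,… shift by +3, +5, then the pattern repeats.
Undoing it on ewlih: e−3=b, w−5=r, l−3=i, i−5=d, h−3=e.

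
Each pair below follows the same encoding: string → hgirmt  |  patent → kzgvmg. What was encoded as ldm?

Each pair mirrors across the alphabet (s↔h, t↔g, r↔i): positions sum to 25. Letters are reflected about the middle of the alphabet (position → 25−position): Atbash.
Reversing it on ldm: l↔o, d↔w, m↔n.

own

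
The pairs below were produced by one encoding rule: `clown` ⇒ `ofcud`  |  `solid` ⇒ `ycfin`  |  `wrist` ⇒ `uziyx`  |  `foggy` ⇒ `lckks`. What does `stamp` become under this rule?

yxqeb

c(2)→o(14) and l(11)→f(5) fit y≡25x+16 (mod 26); the inverse of 25 mod 26 is 25. Each letter's alphabet position (a=0..z=25) is mapped through 25·x+16 mod 26 — an affine cipher.
For stamp: s(18)→25·18+16≡24=y; t(19)→25·19+16≡23=x; a(0)→25·0+16≡16=q; m(12)→25·12+16≡4=e; p(15)→25·15+16≡1=b (all mod 26).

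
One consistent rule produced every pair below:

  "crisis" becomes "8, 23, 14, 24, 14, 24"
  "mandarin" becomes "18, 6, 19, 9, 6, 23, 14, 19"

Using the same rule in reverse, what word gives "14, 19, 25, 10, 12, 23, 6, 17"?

The number is (letter's place in the alphabet, a=1) + 5.
Undoing it on 14, 19, 25, 10, 12, 23, 6, 17: 14→(14−5)÷1=9=i, 19→(19−5)÷1=14=n, 25→(25−5)÷1=20=t, 10→(10−5)÷1=5=e, 12→(12−5)÷1=7=g, 23→(23−5)÷1=18=r, 6→(6−5)÷1=1=a, 17→(17−5)÷1=12=l.

integral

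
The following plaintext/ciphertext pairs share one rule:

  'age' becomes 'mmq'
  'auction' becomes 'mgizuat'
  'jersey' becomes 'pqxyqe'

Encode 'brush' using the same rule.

The shift depends on letter class: consonant g→m is +6, but vowel a→m is +12. Two shifts are in play — +12 for a/e/i/o/u, +6 for every other letter.
Applying it to brush: b(cons)+6=h, r(cons)+6=x, u(vowel)+12=g, s(cons)+6=y, h(cons)+6=n.

hxgyn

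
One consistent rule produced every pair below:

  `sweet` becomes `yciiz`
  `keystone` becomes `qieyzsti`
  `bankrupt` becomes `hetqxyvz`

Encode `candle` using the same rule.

The rule splits by letter class: vowels +4, consonants +6.
For candle: c(cons)+6=i, a(vowel)+4=e, n(cons)+6=t, d(cons)+6=j, l(cons)+6=r, e(vowel)+4=i.

ietjri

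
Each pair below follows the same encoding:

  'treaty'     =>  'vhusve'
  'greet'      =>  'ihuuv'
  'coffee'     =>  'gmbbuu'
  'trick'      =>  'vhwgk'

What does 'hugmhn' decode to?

record

t(19)→v(21) and r(17)→h(7) fit y≡7x+18 (mod 26); the inverse of 7 mod 26 is 15. Each letter's alphabet position (a=0..z=25) is mapped through 7·x+18 mod 26 — an affine cipher.
Undoing it on hugmhn: h(7)→15·(7−18)≡17=r; u(20)→15·(20−18)≡4=e; g(6)→15·(6−18)≡2=c; m(12)→15·(12−18)≡14=o; h(7)→15·(7−18)≡17=r; n(13)→15·(13−18)≡3=d (all mod 26).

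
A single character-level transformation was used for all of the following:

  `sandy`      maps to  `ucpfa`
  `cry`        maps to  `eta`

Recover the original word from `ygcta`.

Each letter is shifted forward by 2 in the alphabet (a Caesar shift of +2).
Reversing it on ygcta: y−2=w, g−2=e, c−2=a, t−2=r, a−2=y.

weary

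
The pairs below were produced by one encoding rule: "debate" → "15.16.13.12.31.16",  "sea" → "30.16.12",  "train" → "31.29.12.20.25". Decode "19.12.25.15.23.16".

Each letter is replaced by its alphabet position (a=1..z=26) + 11.
Decoding 19.12.25.15.23.16: 19→(19−11)÷1=8=h, 12→(12−11)÷1=1=a, 25→(25−11)÷1=14=n, 15→(15−11)÷1=4=d, 23→(23−11)÷1=12=l, 16→(16−11)÷1=5=e.

handle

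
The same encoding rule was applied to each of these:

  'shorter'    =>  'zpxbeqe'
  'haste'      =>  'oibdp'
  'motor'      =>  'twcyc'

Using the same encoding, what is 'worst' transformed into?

In shorter: s→z is +7, h→p is +8, o→x is +9, r→b is +10 — the shift increases by 1 each position. Each letter shifts forward by (position + 7), i.e. 7, 8, 9, … — the shift grows by one for each successive letter.
For worst: w+7=d, o+8=w, r+9=a, s+10=c, t+11=e.

dwace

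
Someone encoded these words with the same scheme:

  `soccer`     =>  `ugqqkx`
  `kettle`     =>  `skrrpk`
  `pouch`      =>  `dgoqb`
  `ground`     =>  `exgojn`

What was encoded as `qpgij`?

s(18)→u(20) and o(14)→g(6) fit y≡23x+22 (mod 26); the inverse of 23 mod 26 is 17. Each letter's alphabet position (a=0..z=25) is mapped through 23·x+22 mod 26 — an affine cipher.
Decoding qpgij: q(16)→17·(16−22)≡2=c; p(15)→17·(15−22)≡11=l; g(6)→17·(6−22)≡14=o; i(8)→17·(8−22)≡22=w; j(9)→17·(9−22)≡13=n (all mod 26).

clown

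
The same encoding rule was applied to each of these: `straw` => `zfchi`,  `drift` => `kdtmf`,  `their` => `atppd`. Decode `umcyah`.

Shifts by position in straw: pos 0: s→z (+7), pos 1: t→f (+12), pos 2: r→c (+11), pos 3: a→h (+7), pos 4: w→i (+12) — repeating every 3. The shifts repeat in a cycle of length 3: positions 0,1,… shift by +7, +12, +11, then the pattern repeats.
Decoding umcyah: u−7=n, m−12=a, c−11=r, y−7=r, a−12=o, h−11=w.

narrow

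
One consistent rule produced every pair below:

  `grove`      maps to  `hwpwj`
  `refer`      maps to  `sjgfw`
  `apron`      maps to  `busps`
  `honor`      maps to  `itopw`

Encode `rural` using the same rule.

Shifts by position in grove: pos 0: g→h (+1), pos 1: r→w (+5), pos 2: o→p (+1), pos 3: v→w (+1), pos 4: e→j (+5) — repeating every 3. It's a Vigenère-style cipher with numeric key [1,5,1]: position i shifts by key[i mod 3].
Applying it to rural: r+1=s, u+5=z, r+1=s, a+1=b, l+5=q.

szsbq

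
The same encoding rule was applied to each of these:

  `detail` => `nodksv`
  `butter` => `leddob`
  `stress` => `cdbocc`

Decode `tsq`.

jig

Compare letters: d→n is +10, e→o is +10, t→d is +10 — a constant shift. Each letter is shifted forward by 10 in the alphabet (a Caesar shift of +10).
Decoding tsq: t−10=j, s−10=i, q−10=g.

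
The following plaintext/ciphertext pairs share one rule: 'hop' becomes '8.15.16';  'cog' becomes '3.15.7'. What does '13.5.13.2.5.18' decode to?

member

h is letter #8 and maps to 8: an offset of 0. Letters become their 1-indexed alphabet positions: a=1 … z=26.
Undoing it on 13.5.13.2.5.18: 13=m, 5=e, 13=m, 2=b, 5=e, 18=r.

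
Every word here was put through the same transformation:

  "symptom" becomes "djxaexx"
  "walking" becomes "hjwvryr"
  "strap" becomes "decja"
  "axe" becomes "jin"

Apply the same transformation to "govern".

rxgncy

The shift depends on letter class: consonant s→d is +11, but vowel o→x is +9. Vowels shift forward by 9 and consonants shift forward by 11.
Applying it to govern: g(cons)+11=r, o(vowel)+9=x, v(cons)+11=g, e(vowel)+9=n, r(cons)+11=c, n(cons)+11=y.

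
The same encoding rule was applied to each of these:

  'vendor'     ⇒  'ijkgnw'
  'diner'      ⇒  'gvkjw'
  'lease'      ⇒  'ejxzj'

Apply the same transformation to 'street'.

zcwjjc

v(21)→i(8) and e(4)→j(9) fit y≡3x+23 (mod 26); the inverse of 3 mod 26 is 9. Treating letters as 0–25, the rule is x ↦ 3x + 23 (mod 26).
For street: s(18)→3·18+23≡25=z; t(19)→3·19+23≡2=c; r(17)→3·17+23≡22=w; e(4)→3·4+23≡9=j; e(4)→3·4+23≡9=j; t(19)→3·19+23≡2=c (all mod 26).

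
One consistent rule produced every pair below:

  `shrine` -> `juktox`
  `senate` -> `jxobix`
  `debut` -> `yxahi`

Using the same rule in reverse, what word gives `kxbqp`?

s(18)→j(9) and h(7)→u(20) fit y≡25x+1 (mod 26); the inverse of 25 mod 26 is 25. Each letter's alphabet position (a=0..z=25) is mapped through 25·x+1 mod 26 — an affine cipher.
Decoding kxbqp: k(10)→25·(10−1)≡17=r; x(23)→25·(23−1)≡4=e; b(1)→25·(1−1)≡0=a; q(16)→25·(16−1)≡11=l; p(15)→25·(15−1)≡12=m (all mod 26).

realm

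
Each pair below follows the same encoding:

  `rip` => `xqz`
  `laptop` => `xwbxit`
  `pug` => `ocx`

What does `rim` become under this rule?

uqz

The word is reversed, then every letter is shifted forward by 8.
For rim: reverse → mir; then shift: m+8=u, i+8=q, r+8=z.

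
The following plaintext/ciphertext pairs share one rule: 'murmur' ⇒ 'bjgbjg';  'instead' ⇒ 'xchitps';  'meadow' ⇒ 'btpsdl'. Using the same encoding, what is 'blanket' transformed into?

Every letter moves 15 places later in the alphabet, wrapping around z→a.
Applying it to blanket: b+15=q, l+15=a, a+15=p, n+15=c, k+15=z, e+15=t, t+15=i.

qapczti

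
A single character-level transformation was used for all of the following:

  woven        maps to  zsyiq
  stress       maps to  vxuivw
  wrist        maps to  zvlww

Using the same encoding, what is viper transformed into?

ymsiu

Shifts by position in woven: pos 0: w→z (+3), pos 1: o→s (+4), pos 2: v→y (+3), pos 3: e→i (+4) — repeating every 2. It's a Vigenère-style cipher with numeric key [3,4]: position i shifts by key[i mod 2].
For viper: v+3=y, i+4=m, p+3=s, e+4=i, r+3=u.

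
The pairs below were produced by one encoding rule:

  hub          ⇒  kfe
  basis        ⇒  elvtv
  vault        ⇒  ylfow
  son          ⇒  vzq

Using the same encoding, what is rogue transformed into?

The shift depends on letter class: consonant h→k is +3, but vowel u→f is +11. Two shifts are in play — +11 for a/e/i/o/u, +3 for every other letter.
On rogue: r(cons)+3=u, o(vowel)+11=z, g(cons)+3=j, u(vowel)+11=f, e(vowel)+11=p.

uzjfp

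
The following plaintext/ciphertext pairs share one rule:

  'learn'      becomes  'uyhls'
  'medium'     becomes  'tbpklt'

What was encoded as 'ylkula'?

The output letters match the input read backwards, each shifted +7: learn reversed is nrael. Read the word backwards and shift each letter +7.
Decoding ylkula: shift back: y−7=r, l−7=e, k−7=d, u−7=n, l−7=e, a−7=t → rednet; then reverse → tender.

tender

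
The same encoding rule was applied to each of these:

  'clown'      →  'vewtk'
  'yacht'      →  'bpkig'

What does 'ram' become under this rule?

uiz

The output letters match the input read backwards, each shifted +8: clown reversed is nwolc. Two steps: reverse the string, then apply a Caesar shift of +8.
On ram: reverse → mar; then shift: m+8=u, a+8=i, r+8=z.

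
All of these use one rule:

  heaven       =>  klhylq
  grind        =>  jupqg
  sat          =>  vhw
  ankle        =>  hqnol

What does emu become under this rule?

The shift depends on letter class: consonant h→k is +3, but vowel e→l is +7. Two shifts are in play — +7 for a/e/i/o/u, +3 for every other letter.
Applying it to emu: e(vowel)+7=l, m(cons)+3=p, u(vowel)+7=b.

lpb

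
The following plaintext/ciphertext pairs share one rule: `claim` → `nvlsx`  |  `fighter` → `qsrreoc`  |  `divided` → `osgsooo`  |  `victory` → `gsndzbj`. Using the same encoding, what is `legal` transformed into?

workw

Shifts by position in claim: pos 0: c→n (+11), pos 1: l→v (+10), pos 2: a→l (+11), pos 3: i→s (+10) — repeating every 2. A repeating key of period 2 is used — shifts +11, +10 over and over.
Applying it to legal: l+11=w, e+10=o, g+11=r, a+10=k, l+11=w.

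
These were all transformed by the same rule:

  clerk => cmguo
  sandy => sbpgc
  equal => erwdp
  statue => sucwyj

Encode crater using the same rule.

cscwiw

Letter i (0-indexed) is shifted by i+0, so successive shifts are 0, 1, 2, ….
Applying it to crater: c+0=c, r+1=s, a+2=c, t+3=w, e+4=i, r+5=w.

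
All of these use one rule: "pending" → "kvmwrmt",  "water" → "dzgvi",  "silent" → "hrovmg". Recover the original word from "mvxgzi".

nectar

Each pair mirrors across the alphabet (p↔k, e↔v, n↔m): positions sum to 25. Letters are reflected about the middle of the alphabet (position → 25−position): Atbash.
Undoing it on mvxgzi: m↔n, v↔e, x↔c, g↔t, z↔a, i↔r.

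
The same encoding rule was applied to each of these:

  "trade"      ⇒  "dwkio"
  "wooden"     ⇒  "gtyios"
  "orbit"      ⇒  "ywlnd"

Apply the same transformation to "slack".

cqkhu

Shifts by position in trade: pos 0: t→d (+10), pos 1: r→w (+5), pos 2: a→k (+10), pos 3: d→i (+5) — repeating every 2. A repeating key of period 2 is used — shifts +10, +5 over and over.
On slack: s+10=c, l+5=q, a+10=k, c+5=h, k+10=u.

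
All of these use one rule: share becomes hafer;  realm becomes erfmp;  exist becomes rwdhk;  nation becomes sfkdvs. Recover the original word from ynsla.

s(18)→h(7) and h(7)→a(0) fit y≡3x+5 (mod 26); the inverse of 3 mod 26 is 9. Each letter's alphabet position (a=0..z=25) is mapped through 3·x+5 mod 26 — an affine cipher.
Undoing it on ynsla: y(24)→9·(24−5)≡15=p; n(13)→9·(13−5)≡20=u; s(18)→9·(18−5)≡13=n; l(11)→9·(11−5)≡2=c; a(0)→9·(0−5)≡7=h (all mod 26).

punch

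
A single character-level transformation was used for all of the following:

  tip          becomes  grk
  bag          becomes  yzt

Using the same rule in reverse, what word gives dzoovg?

Letters are reflected about the middle of the alphabet (position → 25−position): Atbash.
Reversing it on dzoovg: d↔w, z↔a, o↔l, o↔l, v↔e, g↔t.

wallet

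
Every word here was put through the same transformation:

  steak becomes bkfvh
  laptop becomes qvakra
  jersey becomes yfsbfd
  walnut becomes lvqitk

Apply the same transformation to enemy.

Treating letters as 0–25, the rule is x ↦ 9x + 21 (mod 26).
Applying it to enemy: e(4)→9·4+21≡5=f; n(13)→9·13+21≡8=i; e(4)→9·4+21≡5=f; m(12)→9·12+21≡25=z; y(24)→9·24+21≡3=d (all mod 26).

fifzd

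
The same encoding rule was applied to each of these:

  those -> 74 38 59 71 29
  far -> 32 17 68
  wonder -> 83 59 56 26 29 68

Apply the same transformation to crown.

23 68 59 83 56

t(#20)→74 and h(#8)→38: differences scale by 3, so n = 3·pos + 14. With a=1..z=26, the number is 3·pos + 14.
On crown: c=3→23, r=18→68, o=15→59, w=23→83, n=14→56.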